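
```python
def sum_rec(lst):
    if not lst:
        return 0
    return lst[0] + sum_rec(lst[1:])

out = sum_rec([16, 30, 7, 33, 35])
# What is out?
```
Call trace:
sum_rec(lst=[16, 30, 7, 33, 35])
  sum_rec(lst=[30, 7, 33, 35])
    sum_rec(lst=[7, 33, 35])
      sum_rec(lst=[33, 35])
        sum_rec(lst=[35])
          sum_rec(lst=[])
          -> return 0
        -> return 35
      -> return 68
    -> return 75
  -> return 105
-> return 121

Final answer: 121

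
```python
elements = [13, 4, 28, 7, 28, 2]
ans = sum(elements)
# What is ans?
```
Trace:
  elements=[13, 4, 28, 7, 28, 2]
  elements=[13, 4, 28, 7, 28, 2], ans=82

Final answer: 82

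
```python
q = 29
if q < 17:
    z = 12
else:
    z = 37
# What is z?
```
Trace:
  q=29
  q=29, z=37

Final answer: 37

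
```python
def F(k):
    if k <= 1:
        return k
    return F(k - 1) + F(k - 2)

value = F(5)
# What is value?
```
Call trace (a repeated sub-call is expanded the first time; later identical calls just restate its return value):
F(k=5)
  F(k=4)
    F(k=3)
      F(k=2)
        F(k=1)
        -> return 1
        F(k=0)
        -> return 0
      -> return 1
      F(k=1)
      -> return 1
    -> return 2
    F(k=2) -> return 1  (same call as traced above)
  -> return 3
  F(k=3) -> return 2  (same call as traced above)
-> return 5

Final answer: 5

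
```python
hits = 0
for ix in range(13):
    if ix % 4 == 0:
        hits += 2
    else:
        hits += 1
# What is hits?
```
Trace:
  hits=0
  hits=2, ix=0
  hits=3, ix=1
  hits=4, ix=2
  hits=5, ix=3
  hits=7, ix=4
  hits=8, ix=5
  hits=9, ix=6
  hits=10, ix=7
  hits=12, ix=8
  hits=13, ix=9
  hits=14, ix=10
  hits=15, ix=11
  hits=17, ix=12

Final answer: 17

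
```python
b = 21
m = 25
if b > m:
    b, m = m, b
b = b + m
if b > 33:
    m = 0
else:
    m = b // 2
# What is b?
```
Trace:
  b=21
  b=21, m=25
  b=21, m=25
  b=46, m=25
  b=46, m=0

Final answer: 46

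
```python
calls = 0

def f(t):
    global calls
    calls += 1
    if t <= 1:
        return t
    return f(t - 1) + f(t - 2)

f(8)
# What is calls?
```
Call trace (a repeated sub-call is expanded the first time; later identical calls just restate its return value):
f(t=8)
  f(t=7)
    f(t=6)
      f(t=5)
        f(t=4)
          f(t=3)
            f(t=2)
              f(t=1)
              -> return 1
              f(t=0)
              -> return 0
            -> return 1
            f(t=1)
            -> return 1
          -> return 2
          f(t=2) -> return 1  (same call as traced above)
        -> return 3
        f(t=3) -> return 2  (same call as traced above)
      -> return 5
      f(t=4) -> return 3  (same call as traced above)
    -> return 8
    f(t=5) -> return 5  (same call as traced above)
  -> return 13
  f(t=6) -> return 8  (same call as traced above)
-> return 21

calls is incremented once per call, so count the calls in each subtree. Let C(t) = number of calls made by f(t).
C(0) = C(1) = 1 (base case, no recursion); C(t) = 1 + C(t - 1) + C(t - 2) otherwise.
C(2) = 1 + C(1) + C(0) = 1 + 1 + 1 = 3
C(3) = 1 + C(2) + C(1) = 1 + 3 + 1 = 5
C(4) = 1 + C(3) + C(2) = 1 + 5 + 3 = 9
C(5) = 1 + C(4) + C(3) = 1 + 9 + 5 = 15
C(6) = 1 + C(5) + C(4) = 1 + 15 + 9 = 25
C(7) = 1 + C(6) + C(5) = 1 + 25 + 15 = 41
C(8) = 1 + C(7) + C(6) = 1 + 41 + 25 = 67
calls = C(8) = 67

Final answer: 67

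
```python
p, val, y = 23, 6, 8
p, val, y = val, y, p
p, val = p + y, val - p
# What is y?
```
Trace:
  p=23, val=6, y=8
  p=6, val=8, y=23
  p=29, val=2, y=23

Final answer: 23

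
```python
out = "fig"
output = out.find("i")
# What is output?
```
Trace:
  out='fig'
  out='fig', output=1

Final answer: 1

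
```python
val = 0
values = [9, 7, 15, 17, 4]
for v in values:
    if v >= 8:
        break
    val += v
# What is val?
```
Trace:
  val=0
  val=0, v=9

Final answer: 0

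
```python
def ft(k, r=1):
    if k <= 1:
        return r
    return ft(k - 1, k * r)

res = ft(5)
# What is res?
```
Call trace:
ft(k=5, r=1)
  ft(k=4, r=5)
    ft(k=3, r=20)
      ft(k=2, r=60)
        ft(k=1, r=120)
        -> return 120
      -> return 120
    -> return 120
  -> return 120
-> return 120

Final answer: 120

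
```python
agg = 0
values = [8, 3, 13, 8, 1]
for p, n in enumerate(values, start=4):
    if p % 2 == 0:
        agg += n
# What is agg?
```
Trace:
  agg=0
  agg=8, p=4, n=8
  agg=8, p=5, n=3
  agg=21, p=6, n=13
  agg=21, p=7, n=8
  agg=22, p=8, n=1

Final answer: 22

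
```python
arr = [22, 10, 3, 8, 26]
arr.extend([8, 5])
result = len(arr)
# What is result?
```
Trace:
  arr=[22, 10, 3, 8, 26]
  arr=[22, 10, 3, 8, 26, 8, 5]
  arr=[22, 10, 3, 8, 26, 8, 5], result=7

Final answer: 7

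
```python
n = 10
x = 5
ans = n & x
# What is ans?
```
Trace:
  n=10
  n=10, x=5
  n=10, x=5, ans=0

Final answer: 0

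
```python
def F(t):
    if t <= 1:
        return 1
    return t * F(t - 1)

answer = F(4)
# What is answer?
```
Call trace:
F(t=4)
  F(t=3)
    F(t=2)
      F(t=1)
      -> return 1
    -> return 2
  -> return 6
-> return 24

Final answer: 24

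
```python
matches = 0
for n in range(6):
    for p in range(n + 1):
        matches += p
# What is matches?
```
Trace:
  matches=0
  matches=0, n=0, p=0
  matches=0, n=1, p=0
  matches=1, n=1, p=1
  matches=1, n=2, p=0
  matches=2, n=2, p=1
  matches=4, n=2, p=2
  matches=4, n=3, p=0
  matches=5, n=3, p=1
  matches=7, n=3, p=2
  matches=10, n=3, p=3
  matches=10, n=4, p=0
  matches=11, n=4, p=1
  matches=13, n=4, p=2
  matches=16, n=4, p=3
  matches=20, n=4, p=4
  matches=20, n=5, p=0
  matches=21, n=5, p=1
  matches=23, n=5, p=2
  matches=26, n=5, p=3
  matches=30, n=5, p=4
  matches=35, n=5, p=5

Final answer: 35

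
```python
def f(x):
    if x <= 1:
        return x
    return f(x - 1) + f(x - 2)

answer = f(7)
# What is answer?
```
Call trace (a repeated sub-call is expanded the first time; later identical calls just restate its return value):
f(x=7)
  f(x=6)
    f(x=5)
      f(x=4)
        f(x=3)
          f(x=2)
            f(x=1)
            -> return 1
            f(x=0)
            -> return 0
          -> return 1
          f(x=1)
          -> return 1
        -> return 2
        f(x=2) -> return 1  (same call as traced above)
      -> return 3
      f(x=3) -> return 2  (same call as traced above)
    -> return 5
    f(x=4) -> return 3  (same call as traced above)
  -> return 8
  f(x=5) -> return 5  (same call as traced above)
-> return 13

Final answer: 13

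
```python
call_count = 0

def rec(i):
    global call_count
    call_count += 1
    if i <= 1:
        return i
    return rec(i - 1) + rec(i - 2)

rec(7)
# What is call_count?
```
Call trace (a repeated sub-call is expanded the first time; later identical calls just restate its return value):
rec(i=7)
  rec(i=6)
    rec(i=5)
      rec(i=4)
        rec(i=3)
          rec(i=2)
            rec(i=1)
            -> return 1
            rec(i=0)
            -> return 0
          -> return 1
          rec(i=1)
          -> return 1
        -> return 2
        rec(i=2) -> return 1  (same call as traced above)
      -> return 3
      rec(i=3) -> return 2  (same call as traced above)
    -> return 5
    rec(i=4) -> return 3  (same call as traced above)
  -> return 8
  rec(i=5) -> return 5  (same call as traced above)
-> return 13

call_count is incremented once per call, so count the calls in each subtree. Let C(i) = number of calls made by rec(i).
C(0) = C(1) = 1 (base case, no recursion); C(i) = 1 + C(i - 1) + C(i - 2) otherwise.
C(2) = 1 + C(1) + C(0) = 1 + 1 + 1 = 3
C(3) = 1 + C(2) + C(1) = 1 + 3 + 1 = 5
C(4) = 1 + C(3) + C(2) = 1 + 5 + 3 = 9
C(5) = 1 + C(4) + C(3) = 1 + 9 + 5 = 15
C(6) = 1 + C(5) + C(4) = 1 + 15 + 9 = 25
C(7) = 1 + C(6) + C(5) = 1 + 25 + 15 = 41
call_count = C(7) = 41

Final answer: 41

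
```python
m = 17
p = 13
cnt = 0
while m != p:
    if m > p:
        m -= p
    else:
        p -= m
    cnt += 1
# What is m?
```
Trace:
  m=17
  m=17, p=13
  m=17, p=13, cnt=0
  m=4, p=13, cnt=1
  m=4, p=9, cnt=2
  m=4, p=5, cnt=3
  m=4, p=1, cnt=4
  m=3, p=1, cnt=5
  m=2, p=1, cnt=6
  m=1, p=1, cnt=7

Final answer: 1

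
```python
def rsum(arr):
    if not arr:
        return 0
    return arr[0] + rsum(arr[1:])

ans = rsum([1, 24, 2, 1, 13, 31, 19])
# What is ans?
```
Call trace:
rsum(arr=[1, 24, 2, 1, 13, 31, 19])
  rsum(arr=[24, 2, 1, 13, 31, 19])
    rsum(arr=[2, 1, 13, 31, 19])
      rsum(arr=[1, 13, 31, 19])
        rsum(arr=[13, 31, 19])
          rsum(arr=[31, 19])
            rsum(arr=[19])
              rsum(arr=[])
              -> return 0
            -> return 19
          -> return 50
        -> return 63
      -> return 64
    -> return 66
  -> return 90
-> return 91

Final answer: 91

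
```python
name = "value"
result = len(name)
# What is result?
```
Trace:
  name='value'
  name='value', result=5

Final answer: 5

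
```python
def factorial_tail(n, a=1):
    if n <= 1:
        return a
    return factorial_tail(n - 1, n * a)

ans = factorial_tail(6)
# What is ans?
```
Call trace:
factorial_tail(n=6, a=1)
  factorial_tail(n=5, a=6)
    factorial_tail(n=4, a=30)
      factorial_tail(n=3, a=120)
        factorial_tail(n=2, a=360)
          factorial_tail(n=1, a=720)
          -> return 720
        -> return 720
      -> return 720
    -> return 720
  -> return 720
-> return 720

Final answer: 720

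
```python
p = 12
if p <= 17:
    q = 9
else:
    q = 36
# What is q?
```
Trace:
  p=12
  p=12, q=9

Final answer: 9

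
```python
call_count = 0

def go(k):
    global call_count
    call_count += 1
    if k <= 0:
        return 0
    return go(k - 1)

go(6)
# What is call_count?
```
Call trace:
go(k=6)
  go(k=5)
    go(k=4)
      go(k=3)
        go(k=2)
          go(k=1)
            go(k=0)
            -> return 0
          -> return 0
        -> return 0
      -> return 0
    -> return 0
  -> return 0
-> return 0

call_count is incremented once per call. go is entered once for each k = 6, 5, 4, 3, 2, 1, 0 (the k <= 0 call returns without recursing), i.e. 6 + 1 calls.
call_count = 7

Final answer: 7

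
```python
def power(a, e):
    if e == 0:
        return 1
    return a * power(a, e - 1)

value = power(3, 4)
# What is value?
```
Call trace:
power(a=3, e=4)
  power(a=3, e=3)
    power(a=3, e=2)
      power(a=3, e=1)
        power(a=3, e=0)
        -> return 1
      -> return 3
    -> return 9
  -> return 27
-> return 81

Final answer: 81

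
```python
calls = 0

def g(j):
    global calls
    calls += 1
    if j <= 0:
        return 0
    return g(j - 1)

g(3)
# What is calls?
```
Call trace:
g(j=3)
  g(j=2)
    g(j=1)
      g(j=0)
      -> return 0
    -> return 0
  -> return 0
-> return 0

calls is incremented once per call. g is entered once for each j = 3, 2, 1, 0 (the j <= 0 call returns without recursing), i.e. 3 + 1 calls.
calls = 4

Final answer: 4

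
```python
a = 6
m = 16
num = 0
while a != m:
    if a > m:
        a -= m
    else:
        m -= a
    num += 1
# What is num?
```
Trace:
  a=6
  a=6, m=16
  a=6, m=16, num=0
  a=6, m=10, num=1
  a=6, m=4, num=2
  a=2, m=4, num=3
  a=2, m=2, num=4

Final answer: 4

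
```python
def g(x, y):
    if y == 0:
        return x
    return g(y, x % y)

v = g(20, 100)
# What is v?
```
Call trace:
g(x=20, y=100)
  g(x=100, y=20)
    g(x=20, y=0)
    -> return 20
  -> return 20
-> return 20

Final answer: 20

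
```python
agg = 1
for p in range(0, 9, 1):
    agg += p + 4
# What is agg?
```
Trace:
  agg=1
  agg=5, p=0
  agg=10, p=1
  agg=16, p=2
  agg=23, p=3
  agg=31, p=4
  agg=40, p=5
  agg=50, p=6
  agg=61, p=7
  agg=73, p=8

Final answer: 73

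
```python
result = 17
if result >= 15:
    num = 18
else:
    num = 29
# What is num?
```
Trace:
  result=17
  result=17, num=18

Final answer: 18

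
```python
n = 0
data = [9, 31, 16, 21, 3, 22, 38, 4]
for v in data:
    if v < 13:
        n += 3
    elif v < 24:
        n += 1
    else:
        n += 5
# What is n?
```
Trace:
  n=0
  n=3, v=9
  n=8, v=31
  n=9, v=16
  n=10, v=21
  n=13, v=3
  n=14, v=22
  n=19, v=38
  n=22, v=4

Final answer: 22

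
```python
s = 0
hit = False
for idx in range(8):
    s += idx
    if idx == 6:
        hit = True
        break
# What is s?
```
Trace:
  s=0
  s=0, hit=False
  s=0, hit=False, idx=0
  s=1, hit=False, idx=1
  s=3, hit=False, idx=2
  s=6, hit=False, idx=3
  s=10, hit=False, idx=4
  s=15, hit=False, idx=5
  s=21, hit=True, idx=6

Final answer: 21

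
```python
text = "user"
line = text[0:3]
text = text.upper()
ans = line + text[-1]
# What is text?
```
Trace:
  text='user'
  text='user', line='use'
  text='USER', line='use'
  text='USER', line='use', ans='useR'

Final answer: 'USER'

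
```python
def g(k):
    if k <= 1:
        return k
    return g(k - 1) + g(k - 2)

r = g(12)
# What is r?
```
Call trace (a repeated sub-call is expanded the first time; later identical calls just restate its return value):
g(k=12)
  g(k=11)
    g(k=10)
      g(k=9)
        g(k=8)
          g(k=7)
            g(k=6)
              g(k=5)
                g(k=4)
                  g(k=3)
                    g(k=2)
                      g(k=1)
                      -> return 1
                      g(k=0)
                      -> return 0
                    -> return 1
                    g(k=1)
                    -> return 1
                  -> return 2
                  g(k=2) -> return 1  (same call as traced above)
                -> return 3
                g(k=3) -> return 2  (same call as traced above)
              -> return 5
              g(k=4) -> return 3  (same call as traced above)
            -> return 8
            g(k=5) -> return 5  (same call as traced above)
          -> return 13
          g(k=6) -> return 8  (same call as traced above)
        -> return 21
        g(k=7) -> return 13  (same call as traced above)
      -> return 34
      g(k=8) -> return 21  (same call as traced above)
    -> return 55
    g(k=9) -> return 34  (same call as traced above)
  -> return 89
  g(k=10) -> return 55  (same call as traced above)
-> return 144

Final answer: 144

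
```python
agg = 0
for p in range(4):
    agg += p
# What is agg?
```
Trace:
  agg=0
  agg=0, p=0
  agg=1, p=1
  agg=3, p=2
  agg=6, p=3

Final answer: 6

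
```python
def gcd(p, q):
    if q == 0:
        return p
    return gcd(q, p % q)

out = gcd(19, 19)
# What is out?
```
Call trace:
gcd(p=19, q=19)
  gcd(p=19, q=0)
  -> return 19
-> return 19

Final answer: 19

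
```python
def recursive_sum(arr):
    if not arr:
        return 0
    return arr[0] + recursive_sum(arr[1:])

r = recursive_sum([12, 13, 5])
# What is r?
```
Call trace:
recursive_sum(arr=[12, 13, 5])
  recursive_sum(arr=[13, 5])
    recursive_sum(arr=[5])
      recursive_sum(arr=[])
      -> return 0
    -> return 5
  -> return 18
-> return 30

Final answer: 30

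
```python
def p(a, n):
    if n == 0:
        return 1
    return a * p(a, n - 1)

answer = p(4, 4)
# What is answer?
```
Call trace:
p(a=4, n=4)
  p(a=4, n=3)
    p(a=4, n=2)
      p(a=4, n=1)
        p(a=4, n=0)
        -> return 1
      -> return 4
    -> return 16
  -> return 64
-> return 256

Final answer: 256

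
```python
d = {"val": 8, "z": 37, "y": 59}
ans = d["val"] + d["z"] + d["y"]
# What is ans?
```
Trace:
  d={'val': 8, 'z': 37, 'y': 59}
  d={'val': 8, 'z': 37, 'y': 59}, ans=104

Final answer: 104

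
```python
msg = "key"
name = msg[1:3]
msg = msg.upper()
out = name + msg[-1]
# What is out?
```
Trace:
  msg='key'
  msg='key', name='ey'
  msg='KEY', name='ey'
  msg='KEY', name='ey', out='eyY'

Final answer: 'eyY'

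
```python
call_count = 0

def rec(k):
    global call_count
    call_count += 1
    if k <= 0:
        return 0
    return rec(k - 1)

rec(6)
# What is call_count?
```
Call trace:
rec(k=6)
  rec(k=5)
    rec(k=4)
      rec(k=3)
        rec(k=2)
          rec(k=1)
            rec(k=0)
            -> return 0
          -> return 0
        -> return 0
      -> return 0
    -> return 0
  -> return 0
-> return 0

call_count is incremented once per call. rec is entered once for each k = 6, 5, 4, 3, 2, 1, 0 (the k <= 0 call returns without recursing), i.e. 6 + 1 calls.
call_count = 7

Final answer: 7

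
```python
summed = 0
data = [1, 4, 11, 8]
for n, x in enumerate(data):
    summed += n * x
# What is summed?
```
Trace:
  summed=0
  summed=0, n=0, x=1
  summed=4, n=1, x=4
  summed=26, n=2, x=11
  summed=50, n=3, x=8

Final answer: 50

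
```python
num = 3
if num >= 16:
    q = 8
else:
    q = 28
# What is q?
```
Trace:
  num=3
  num=3, q=28

Final answer: 28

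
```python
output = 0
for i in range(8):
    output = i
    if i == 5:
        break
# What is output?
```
Trace:
  output=0
  output=0, i=0
  output=1, i=1
  output=2, i=2
  output=3, i=3
  output=4, i=4
  output=5, i=5

Final answer: 5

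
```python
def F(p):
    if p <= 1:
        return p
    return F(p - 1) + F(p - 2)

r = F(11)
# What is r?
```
Call trace (a repeated sub-call is expanded the first time; later identical calls just restate its return value):
F(p=11)
  F(p=10)
    F(p=9)
      F(p=8)
        F(p=7)
          F(p=6)
            F(p=5)
              F(p=4)
                F(p=3)
                  F(p=2)
                    F(p=1)
                    -> return 1
                    F(p=0)
                    -> return 0
                  -> return 1
                  F(p=1)
                  -> return 1
                -> return 2
                F(p=2) -> return 1  (same call as traced above)
              -> return 3
              F(p=3) -> return 2  (same call as traced above)
            -> return 5
            F(p=4) -> return 3  (same call as traced above)
          -> return 8
          F(p=5) -> return 5  (same call as traced above)
        -> return 13
        F(p=6) -> return 8  (same call as traced above)
      -> return 21
      F(p=7) -> return 13  (same call as traced above)
    -> return 34
    F(p=8) -> return 21  (same call as traced above)
  -> return 55
  F(p=9) -> return 34  (same call as traced above)
-> return 89

Final answer: 89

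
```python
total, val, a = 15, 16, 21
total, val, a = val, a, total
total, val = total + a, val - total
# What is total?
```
Trace:
  total=15, val=16, a=21
  total=16, val=21, a=15
  total=31, val=5, a=15

Final answer: 31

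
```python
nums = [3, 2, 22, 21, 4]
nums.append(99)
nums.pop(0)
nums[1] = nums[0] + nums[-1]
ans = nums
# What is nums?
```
Trace:
  nums=[3, 2, 22, 21, 4]
  nums=[3, 2, 22, 21, 4, 99]
  nums=[2, 22, 21, 4, 99]
  nums=[2, 101, 21, 4, 99]
  nums=[2, 101, 21, 4, 99], ans=[2, 101, 21, 4, 99]

Final answer: [2, 101, 21, 4, 99]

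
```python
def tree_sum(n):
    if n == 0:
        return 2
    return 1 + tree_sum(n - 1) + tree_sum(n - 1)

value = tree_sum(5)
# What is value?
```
Call trace (a repeated sub-call is expanded the first time; later identical calls just restate its return value):
tree_sum(n=5)
  tree_sum(n=4)
    tree_sum(n=3)
      tree_sum(n=2)
        tree_sum(n=1)
          tree_sum(n=0)
          -> return 2
          tree_sum(n=0)
          -> return 2
        -> return 5
        tree_sum(n=1) -> return 5  (same call as traced above)
      -> return 11
      tree_sum(n=2) -> return 11  (same call as traced above)
    -> return 23
    tree_sum(n=3) -> return 23  (same call as traced above)
  -> return 47
  tree_sum(n=4) -> return 47  (same call as traced above)
-> return 95

Final answer: 95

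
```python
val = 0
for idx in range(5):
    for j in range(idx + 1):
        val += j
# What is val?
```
Trace:
  val=0
  val=0, idx=0, j=0
  val=0, idx=1, j=0
  val=1, idx=1, j=1
  val=1, idx=2, j=0
  val=2, idx=2, j=1
  val=4, idx=2, j=2
  val=4, idx=3, j=0
  val=5, idx=3, j=1
  val=7, idx=3, j=2
  val=10, idx=3, j=3
  val=10, idx=4, j=0
  val=11, idx=4, j=1
  val=13, idx=4, j=2
  val=16, idx=4, j=3
  val=20, idx=4, j=4

Final answer: 20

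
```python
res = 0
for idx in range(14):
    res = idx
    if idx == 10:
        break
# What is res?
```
Trace:
  res=0
  res=0, idx=0
  res=1, idx=1
  res=2, idx=2
  res=3, idx=3
  res=4, idx=4
  res=5, idx=5
  res=6, idx=6
  res=7, idx=7
  res=8, idx=8
  res=9, idx=9
  res=10, idx=10

Final answer: 10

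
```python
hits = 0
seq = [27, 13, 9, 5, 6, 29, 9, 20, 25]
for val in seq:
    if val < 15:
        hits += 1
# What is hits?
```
Trace:
  hits=0
  hits=0, val=27
  hits=1, val=13
  hits=2, val=9
  hits=3, val=5
  hits=4, val=6
  hits=4, val=29
  hits=5, val=9
  hits=5, val=20
  hits=5, val=25

Final answer: 5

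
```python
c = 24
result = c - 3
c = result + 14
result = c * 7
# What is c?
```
Trace:
  c=24
  c=24, result=21
  c=35, result=21
  c=35, result=245

Final answer: 35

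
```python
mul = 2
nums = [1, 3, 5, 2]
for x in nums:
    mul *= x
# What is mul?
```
Trace:
  mul=2
  mul=2, x=1
  mul=6, x=3
  mul=30, x=5
  mul=60, x=2

Final answer: 60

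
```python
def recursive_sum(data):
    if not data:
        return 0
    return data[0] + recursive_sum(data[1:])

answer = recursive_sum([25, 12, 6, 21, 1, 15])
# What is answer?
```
Call trace:
recursive_sum(data=[25, 12, 6, 21, 1, 15])
  recursive_sum(data=[12, 6, 21, 1, 15])
    recursive_sum(data=[6, 21, 1, 15])
      recursive_sum(data=[21, 1, 15])
        recursive_sum(data=[1, 15])
          recursive_sum(data=[15])
            recursive_sum(data=[])
            -> return 0
          -> return 15
        -> return 16
      -> return 37
    -> return 43
  -> return 55
-> return 80

Final answer: 80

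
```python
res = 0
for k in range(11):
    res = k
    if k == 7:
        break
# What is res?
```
Trace:
  res=0
  res=0, k=0
  res=1, k=1
  res=2, k=2
  res=3, k=3
  res=4, k=4
  res=5, k=5
  res=6, k=6
  res=7, k=7

Final answer: 7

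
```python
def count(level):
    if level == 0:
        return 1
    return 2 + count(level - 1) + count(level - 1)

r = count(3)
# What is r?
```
Call trace (a repeated sub-call is expanded the first time; later identical calls just restate its return value):
count(level=3)
  count(level=2)
    count(level=1)
      count(level=0)
      -> return 1
      count(level=0)
      -> return 1
    -> return 4
    count(level=1) -> return 4  (same call as traced above)
  -> return 10
  count(level=2) -> return 10  (same call as traced above)
-> return 22

Final answer: 22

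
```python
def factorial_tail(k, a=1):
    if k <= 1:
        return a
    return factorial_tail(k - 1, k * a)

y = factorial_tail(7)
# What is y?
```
Call trace:
factorial_tail(k=7, a=1)
  factorial_tail(k=6, a=7)
    factorial_tail(k=5, a=42)
      factorial_tail(k=4, a=210)
        factorial_tail(k=3, a=840)
          factorial_tail(k=2, a=2520)
            factorial_tail(k=1, a=5040)
            -> return 5040
          -> return 5040
        -> return 5040
      -> return 5040
    -> return 5040
  -> return 5040
-> return 5040

Final answer: 5040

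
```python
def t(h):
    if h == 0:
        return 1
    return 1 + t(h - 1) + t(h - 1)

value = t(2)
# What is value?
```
Call trace (a repeated sub-call is expanded the first time; later identical calls just restate its return value):
t(h=2)
  t(h=1)
    t(h=0)
    -> return 1
    t(h=0)
    -> return 1
  -> return 3
  t(h=1) -> return 3  (same call as traced above)
-> return 7

Final answer: 7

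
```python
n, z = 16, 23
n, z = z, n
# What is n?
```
Trace:
  n=16, z=23
  n=23, z=16

Final answer: 23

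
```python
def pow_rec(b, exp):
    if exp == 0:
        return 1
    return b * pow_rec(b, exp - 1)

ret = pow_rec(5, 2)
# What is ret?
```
Call trace:
pow_rec(b=5, exp=2)
  pow_rec(b=5, exp=1)
    pow_rec(b=5, exp=0)
    -> return 1
  -> return 5
-> return 25

Final answer: 25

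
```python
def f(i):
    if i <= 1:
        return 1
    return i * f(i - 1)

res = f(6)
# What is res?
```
Call trace:
f(i=6)
  f(i=5)
    f(i=4)
      f(i=3)
        f(i=2)
          f(i=1)
          -> return 1
        -> return 2
      -> return 6
    -> return 24
  -> return 120
-> return 720

Final answer: 720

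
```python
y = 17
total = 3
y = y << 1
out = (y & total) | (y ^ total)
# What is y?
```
Trace:
  y=17
  y=17, total=3
  y=34, total=3
  y=34, total=3, out=35

Final answer: 34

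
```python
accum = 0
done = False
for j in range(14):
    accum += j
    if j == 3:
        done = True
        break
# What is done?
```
Trace:
  accum=0
  accum=0, done=False
  accum=0, done=False, j=0
  accum=1, done=False, j=1
  accum=3, done=False, j=2
  accum=6, done=True, j=3

Final answer: True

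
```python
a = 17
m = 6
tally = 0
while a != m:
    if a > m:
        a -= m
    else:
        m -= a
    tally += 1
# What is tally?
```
Trace:
  a=17
  a=17, m=6
  a=17, m=6, tally=0
  a=11, m=6, tally=1
  a=5, m=6, tally=2
  a=5, m=1, tally=3
  a=4, m=1, tally=4
  a=3, m=1, tally=5
  a=2, m=1, tally=6
  a=1, m=1, tally=7

Final answer: 7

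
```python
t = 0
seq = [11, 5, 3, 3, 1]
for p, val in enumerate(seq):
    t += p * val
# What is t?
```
Trace:
  t=0
  t=0, p=0, val=11
  t=5, p=1, val=5
  t=11, p=2, val=3
  t=20, p=3, val=3
  t=24, p=4, val=1

Final answer: 24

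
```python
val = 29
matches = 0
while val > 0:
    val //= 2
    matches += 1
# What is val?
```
Trace:
  val=29
  val=29, matches=0
  val=14, matches=1
  val=7, matches=2
  val=3, matches=3
  val=1, matches=4
  val=0, matches=5

Final answer: 0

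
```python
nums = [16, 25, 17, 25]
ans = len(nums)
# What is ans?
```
Trace:
  nums=[16, 25, 17, 25]
  nums=[16, 25, 17, 25], ans=4

Final answer: 4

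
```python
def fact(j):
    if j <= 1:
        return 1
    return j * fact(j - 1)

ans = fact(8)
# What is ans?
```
Call trace:
fact(j=8)
  fact(j=7)
    fact(j=6)
      fact(j=5)
        fact(j=4)
          fact(j=3)
            fact(j=2)
              fact(j=1)
              -> return 1
            -> return 2
          -> return 6
        -> return 24
      -> return 120
    -> return 720
  -> return 5040
-> return 40320

Final answer: 40320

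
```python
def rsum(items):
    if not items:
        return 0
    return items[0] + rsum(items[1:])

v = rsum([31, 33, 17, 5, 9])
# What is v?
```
Call trace:
rsum(items=[31, 33, 17, 5, 9])
  rsum(items=[33, 17, 5, 9])
    rsum(items=[17, 5, 9])
      rsum(items=[5, 9])
        rsum(items=[9])
          rsum(items=[])
          -> return 0
        -> return 9
      -> return 14
    -> return 31
  -> return 64
-> return 95

Final answer: 95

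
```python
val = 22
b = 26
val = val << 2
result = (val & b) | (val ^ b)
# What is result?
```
Trace:
  val=22
  val=22, b=26
  val=88, b=26
  val=88, b=26, result=90

Final answer: 90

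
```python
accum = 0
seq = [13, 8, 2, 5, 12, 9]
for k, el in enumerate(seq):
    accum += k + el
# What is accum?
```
Trace:
  accum=0
  accum=13, k=0, el=13
  accum=22, k=1, el=8
  accum=26, k=2, el=2
  accum=34, k=3, el=5
  accum=50, k=4, el=12
  accum=64, k=5, el=9

Final answer: 64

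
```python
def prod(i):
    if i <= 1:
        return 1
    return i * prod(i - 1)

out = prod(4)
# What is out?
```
Call trace:
prod(i=4)
  prod(i=3)
    prod(i=2)
      prod(i=1)
      -> return 1
    -> return 2
  -> return 6
-> return 24

Final answer: 24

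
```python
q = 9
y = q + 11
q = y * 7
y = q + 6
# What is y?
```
Trace:
  q=9
  q=9, y=20
  q=140, y=20
  q=140, y=146

Final answer: 146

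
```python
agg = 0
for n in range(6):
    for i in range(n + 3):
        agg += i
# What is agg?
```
Trace:
  agg=0
  agg=0, n=0, i=0
  agg=1, n=0, i=1
  agg=3, n=0, i=2
  agg=3, n=1, i=0
  agg=4, n=1, i=1
  agg=6, n=1, i=2
  agg=9, n=1, i=3
  agg=9, n=2, i=0
  agg=10, n=2, i=1
  agg=12, n=2, i=2
  agg=15, n=2, i=3
  agg=19, n=2, i=4
  agg=19, n=3, i=0
  agg=20, n=3, i=1
  agg=22, n=3, i=2
  agg=25, n=3, i=3
  agg=29, n=3, i=4
  agg=34, n=3, i=5
  agg=34, n=4, i=0
  agg=35, n=4, i=1
  agg=37, n=4, i=2
  agg=40, n=4, i=3
  agg=44, n=4, i=4
  agg=49, n=4, i=5
  agg=55, n=4, i=6
  agg=55, n=5, i=0
  agg=56, n=5, i=1
  agg=58, n=5, i=2
  agg=61, n=5, i=3
  agg=65, n=5, i=4
  agg=70, n=5, i=5
  agg=76, n=5, i=6
  agg=83, n=5, i=7

Final answer: 83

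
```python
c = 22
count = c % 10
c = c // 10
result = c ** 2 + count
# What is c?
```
Trace:
  c=22
  c=22, count=2
  c=2, count=2
  c=2, count=2, result=6

Final answer: 2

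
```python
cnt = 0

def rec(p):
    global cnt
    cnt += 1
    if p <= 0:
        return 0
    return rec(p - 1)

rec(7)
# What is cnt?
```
Call trace:
rec(p=7)
  rec(p=6)
    rec(p=5)
      rec(p=4)
        rec(p=3)
          rec(p=2)
            rec(p=1)
              rec(p=0)
              -> return 0
            -> return 0
          -> return 0
        -> return 0
      -> return 0
    -> return 0
  -> return 0
-> return 0

cnt is incremented once per call. rec is entered once for each p = 7, 6, 5, 4, 3, 2, 1, 0 (the p <= 0 call returns without recursing), i.e. 7 + 1 calls.
cnt = 8

Final answer: 8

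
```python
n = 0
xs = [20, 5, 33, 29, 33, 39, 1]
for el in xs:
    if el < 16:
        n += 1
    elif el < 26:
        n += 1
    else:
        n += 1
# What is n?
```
Trace:
  n=0
  n=1, el=20
  n=2, el=5
  n=3, el=33
  n=4, el=29
  n=5, el=33
  n=6, el=39
  n=7, el=1

Final answer: 7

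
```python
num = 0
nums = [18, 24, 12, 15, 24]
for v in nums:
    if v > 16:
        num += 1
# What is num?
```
Trace:
  num=0
  num=1, v=18
  num=2, v=24
  num=2, v=12
  num=2, v=15
  num=3, v=24

Final answer: 3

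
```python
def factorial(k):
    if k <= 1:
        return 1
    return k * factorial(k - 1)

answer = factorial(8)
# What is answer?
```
Call trace:
factorial(k=8)
  factorial(k=7)
    factorial(k=6)
      factorial(k=5)
        factorial(k=4)
          factorial(k=3)
            factorial(k=2)
              factorial(k=1)
              -> return 1
            -> return 2
          -> return 6
        -> return 24
      -> return 120
    -> return 720
  -> return 5040
-> return 40320

Final answer: 40320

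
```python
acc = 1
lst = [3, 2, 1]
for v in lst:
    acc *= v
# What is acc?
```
Trace:
  acc=1
  acc=3, v=3
  acc=6, v=2
  acc=6, v=1

Final answer: 6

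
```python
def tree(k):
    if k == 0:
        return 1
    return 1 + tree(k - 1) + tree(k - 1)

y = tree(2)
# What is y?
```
Call trace (a repeated sub-call is expanded the first time; later identical calls just restate its return value):
tree(k=2)
  tree(k=1)
    tree(k=0)
    -> return 1
    tree(k=0)
    -> return 1
  -> return 3
  tree(k=1) -> return 3  (same call as traced above)
-> return 7

Final answer: 7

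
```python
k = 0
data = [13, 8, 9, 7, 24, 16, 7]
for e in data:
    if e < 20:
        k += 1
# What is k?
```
Trace:
  k=0
  k=1, e=13
  k=2, e=8
  k=3, e=9
  k=4, e=7
  k=4, e=24
  k=5, e=16
  k=6, e=7

Final answer: 6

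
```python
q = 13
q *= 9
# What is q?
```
Trace:
  q=13
  q=117

Final answer: 117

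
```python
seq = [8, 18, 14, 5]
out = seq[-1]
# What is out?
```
Trace:
  seq=[8, 18, 14, 5]
  seq=[8, 18, 14, 5], out=5

Final answer: 5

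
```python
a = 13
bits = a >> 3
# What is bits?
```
Trace:
  a=13
  a=13, bits=1

Final answer: 1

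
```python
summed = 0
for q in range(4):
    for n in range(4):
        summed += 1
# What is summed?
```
Trace:
  summed=0
  summed=1, q=0, n=0
  summed=2, q=0, n=1
  summed=3, q=0, n=2
  summed=4, q=0, n=3
  summed=5, q=1, n=0
  summed=6, q=1, n=1
  summed=7, q=1, n=2
  summed=8, q=1, n=3
  summed=9, q=2, n=0
  summed=10, q=2, n=1
  summed=11, q=2, n=2
  summed=12, q=2, n=3
  summed=13, q=3, n=0
  summed=14, q=3, n=1
  summed=15, q=3, n=2
  summed=16, q=3, n=3

Final answer: 16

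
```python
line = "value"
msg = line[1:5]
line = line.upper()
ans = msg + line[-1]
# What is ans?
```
Trace:
  line='value'
  line='value', msg='alue'
  line='VALUE', msg='alue'
  line='VALUE', msg='alue', ans='alueE'

Final answer: 'alueE'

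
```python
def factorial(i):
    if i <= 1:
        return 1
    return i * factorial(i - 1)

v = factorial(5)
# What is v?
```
Call trace:
factorial(i=5)
  factorial(i=4)
    factorial(i=3)
      factorial(i=2)
        factorial(i=1)
        -> return 1
      -> return 2
    -> return 6
  -> return 24
-> return 120

Final answer: 120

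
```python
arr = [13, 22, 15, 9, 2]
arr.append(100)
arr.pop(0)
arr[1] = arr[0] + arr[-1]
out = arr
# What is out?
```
Trace:
  arr=[13, 22, 15, 9, 2]
  arr=[13, 22, 15, 9, 2, 100]
  arr=[22, 15, 9, 2, 100]
  arr=[22, 122, 9, 2, 100]
  arr=[22, 122, 9, 2, 100], out=[22, 122, 9, 2, 100]

Final answer: [22, 122, 9, 2, 100]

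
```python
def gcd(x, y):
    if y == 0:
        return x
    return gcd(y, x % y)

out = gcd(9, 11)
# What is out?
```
Call trace:
gcd(x=9, y=11)
  gcd(x=11, y=9)
    gcd(x=9, y=2)
      gcd(x=2, y=1)
        gcd(x=1, y=0)
        -> return 1
      -> return 1
    -> return 1
  -> return 1
-> return 1

Final answer: 1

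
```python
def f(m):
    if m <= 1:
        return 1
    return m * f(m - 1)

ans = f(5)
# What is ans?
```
Call trace:
f(m=5)
  f(m=4)
    f(m=3)
      f(m=2)
        f(m=1)
        -> return 1
      -> return 2
    -> return 6
  -> return 24
-> return 120

Final answer: 120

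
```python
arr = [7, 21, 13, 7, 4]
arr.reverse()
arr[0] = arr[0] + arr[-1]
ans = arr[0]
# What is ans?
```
Trace:
  arr=[7, 21, 13, 7, 4]
  arr=[4, 7, 13, 21, 7]
  arr=[11, 7, 13, 21, 7]
  arr=[11, 7, 13, 21, 7], ans=11

Final answer: 11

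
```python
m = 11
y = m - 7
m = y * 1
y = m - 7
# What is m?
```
Trace:
  m=11
  m=11, y=4
  m=4, y=4
  m=4, y=-3

Final answer: 4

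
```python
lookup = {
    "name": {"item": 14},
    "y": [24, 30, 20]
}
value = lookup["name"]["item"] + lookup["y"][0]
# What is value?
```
Trace:
  lookup={'name': {'item': 14}, 'y': [24, 30, 20]}
  lookup={'name': {'item': 14}, 'y': [24, 30, 20]}, value=38

Final answer: 38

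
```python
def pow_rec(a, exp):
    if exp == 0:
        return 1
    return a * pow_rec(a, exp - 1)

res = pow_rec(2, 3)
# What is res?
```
Call trace:
pow_rec(a=2, exp=3)
  pow_rec(a=2, exp=2)
    pow_rec(a=2, exp=1)
      pow_rec(a=2, exp=0)
      -> return 1
    -> return 2
  -> return 4
-> return 8

Final answer: 8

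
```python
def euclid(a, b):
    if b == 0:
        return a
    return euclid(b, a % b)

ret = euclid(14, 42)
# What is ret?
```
Call trace:
euclid(a=14, b=42)
  euclid(a=42, b=14)
    euclid(a=14, b=0)
    -> return 14
  -> return 14
-> return 14

Final answer: 14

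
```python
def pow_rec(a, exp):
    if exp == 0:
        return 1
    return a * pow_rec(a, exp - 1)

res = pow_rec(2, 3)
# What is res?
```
Call trace:
pow_rec(a=2, exp=3)
  pow_rec(a=2, exp=2)
    pow_rec(a=2, exp=1)
      pow_rec(a=2, exp=0)
      -> return 1
    -> return 2
  -> return 4
-> return 8

Final answer: 8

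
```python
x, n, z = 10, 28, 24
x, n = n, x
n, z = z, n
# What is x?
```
Trace:
  x=10, n=28, z=24
  x=28, n=10, z=24
  x=28, n=24, z=10

Final answer: 28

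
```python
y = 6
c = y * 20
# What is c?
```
Trace:
  y=6
  y=6, c=120

Final answer: 120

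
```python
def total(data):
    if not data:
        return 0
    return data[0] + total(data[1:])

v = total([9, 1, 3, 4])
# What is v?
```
Call trace:
total(data=[9, 1, 3, 4])
  total(data=[1, 3, 4])
    total(data=[3, 4])
      total(data=[4])
        total(data=[])
        -> return 0
      -> return 4
    -> return 7
  -> return 8
-> return 17

Final answer: 17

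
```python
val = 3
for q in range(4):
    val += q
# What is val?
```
Trace:
  val=3
  val=3, q=0
  val=4, q=1
  val=6, q=2
  val=9, q=3

Final answer: 9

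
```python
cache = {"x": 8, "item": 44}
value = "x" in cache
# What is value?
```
Trace:
  cache={'x': 8, 'item': 44}
  cache={'x': 8, 'item': 44}, value=True

Final answer: True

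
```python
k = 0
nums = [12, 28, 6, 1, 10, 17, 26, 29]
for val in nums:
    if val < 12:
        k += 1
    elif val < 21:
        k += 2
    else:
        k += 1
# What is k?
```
Trace:
  k=0
  k=2, val=12
  k=3, val=28
  k=4, val=6
  k=5, val=1
  k=6, val=10
  k=8, val=17
  k=9, val=26
  k=10, val=29

Final answer: 10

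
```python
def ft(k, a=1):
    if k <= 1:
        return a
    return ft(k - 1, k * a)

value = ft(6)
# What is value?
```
Call trace:
ft(k=6, a=1)
  ft(k=5, a=6)
    ft(k=4, a=30)
      ft(k=3, a=120)
        ft(k=2, a=360)
          ft(k=1, a=720)
          -> return 720
        -> return 720
      -> return 720
    -> return 720
  -> return 720
-> return 720

Final answer: 720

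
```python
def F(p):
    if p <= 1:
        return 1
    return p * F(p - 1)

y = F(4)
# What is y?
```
Call trace:
F(p=4)
  F(p=3)
    F(p=2)
      F(p=1)
      -> return 1
    -> return 2
  -> return 6
-> return 24

Final answer: 24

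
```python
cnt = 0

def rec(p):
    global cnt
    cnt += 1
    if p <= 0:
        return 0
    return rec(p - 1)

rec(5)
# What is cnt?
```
Call trace:
rec(p=5)
  rec(p=4)
    rec(p=3)
      rec(p=2)
        rec(p=1)
          rec(p=0)
          -> return 0
        -> return 0
      -> return 0
    -> return 0
  -> return 0
-> return 0

cnt is incremented once per call. rec is entered once for each p = 5, 4, 3, 2, 1, 0 (the p <= 0 call returns without recursing), i.e. 5 + 1 calls.
cnt = 6

Final answer: 6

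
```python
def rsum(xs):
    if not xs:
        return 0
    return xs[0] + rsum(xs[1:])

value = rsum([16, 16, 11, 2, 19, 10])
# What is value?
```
Call trace:
rsum(xs=[16, 16, 11, 2, 19, 10])
  rsum(xs=[16, 11, 2, 19, 10])
    rsum(xs=[11, 2, 19, 10])
      rsum(xs=[2, 19, 10])
        rsum(xs=[19, 10])
          rsum(xs=[10])
            rsum(xs=[])
            -> return 0
          -> return 10
        -> return 29
      -> return 31
    -> return 42
  -> return 58
-> return 74

Final answer: 74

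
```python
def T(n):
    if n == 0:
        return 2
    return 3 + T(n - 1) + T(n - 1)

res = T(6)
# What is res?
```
Call trace (a repeated sub-call is expanded the first time; later identical calls just restate its return value):
T(n=6)
  T(n=5)
    T(n=4)
      T(n=3)
        T(n=2)
          T(n=1)
            T(n=0)
            -> return 2
            T(n=0)
            -> return 2
          -> return 7
          T(n=1) -> return 7  (same call as traced above)
        -> return 17
        T(n=2) -> return 17  (same call as traced above)
      -> return 37
      T(n=3) -> return 37  (same call as traced above)
    -> return 77
    T(n=4) -> return 77  (same call as traced above)
  -> return 157
  T(n=5) -> return 157  (same call as traced above)
-> return 317

Final answer: 317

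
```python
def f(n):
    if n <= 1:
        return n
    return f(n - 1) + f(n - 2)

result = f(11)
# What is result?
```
Call trace (a repeated sub-call is expanded the first time; later identical calls just restate its return value):
f(n=11)
  f(n=10)
    f(n=9)
      f(n=8)
        f(n=7)
          f(n=6)
            f(n=5)
              f(n=4)
                f(n=3)
                  f(n=2)
                    f(n=1)
                    -> return 1
                    f(n=0)
                    -> return 0
                  -> return 1
                  f(n=1)
                  -> return 1
                -> return 2
                f(n=2) -> return 1  (same call as traced above)
              -> return 3
              f(n=3) -> return 2  (same call as traced above)
            -> return 5
            f(n=4) -> return 3  (same call as traced above)
          -> return 8
          f(n=5) -> return 5  (same call as traced above)
        -> return 13
        f(n=6) -> return 8  (same call as traced above)
      -> return 21
      f(n=7) -> return 13  (same call as traced above)
    -> return 34
    f(n=8) -> return 21  (same call as traced above)
  -> return 55
  f(n=9) -> return 34  (same call as traced above)
-> return 89

Final answer: 89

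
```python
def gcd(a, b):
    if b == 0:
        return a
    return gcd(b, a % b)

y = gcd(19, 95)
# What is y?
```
Call trace:
gcd(a=19, b=95)
  gcd(a=95, b=19)
    gcd(a=19, b=0)
    -> return 19
  -> return 19
-> return 19

Final answer: 19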